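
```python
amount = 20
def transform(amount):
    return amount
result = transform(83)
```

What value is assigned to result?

Step 1: Global amount = 20.
Step 2: transform(83) takes parameter amount = 83, which shadows the global.
Step 3: result = 83

The answer is 83.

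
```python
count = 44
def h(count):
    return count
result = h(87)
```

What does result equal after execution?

Step 1: Global count = 44.
Step 2: h(87) takes parameter count = 87, which shadows the global.
Step 3: result = 87

The answer is 87.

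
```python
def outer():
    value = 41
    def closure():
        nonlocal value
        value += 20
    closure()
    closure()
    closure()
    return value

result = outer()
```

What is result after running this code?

Step 1: value starts at 41.
Step 2: closure() is called 3 times, each adding 20.
Step 3: value = 41 + 20 * 3 = 101

The answer is 101.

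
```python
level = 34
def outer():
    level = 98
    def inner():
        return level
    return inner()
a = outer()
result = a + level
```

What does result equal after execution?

Step 1: outer() has local level = 98. inner() reads from enclosing.
Step 2: outer() returns 98. Global level = 34 unchanged.
Step 3: result = 98 + 34 = 132

The answer is 132.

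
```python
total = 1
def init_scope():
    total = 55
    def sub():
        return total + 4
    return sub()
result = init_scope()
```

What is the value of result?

Step 1: init_scope() shadows global total with total = 55.
Step 2: sub() finds total = 55 in enclosing scope, computes 55 + 4 = 59.
Step 3: result = 59

The answer is 59.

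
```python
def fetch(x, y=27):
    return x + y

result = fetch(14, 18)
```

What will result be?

Step 1: fetch(14, 18) overrides default y with 18.
Step 2: Returns 14 + 18 = 32.
Step 3: result = 32

The answer is 32.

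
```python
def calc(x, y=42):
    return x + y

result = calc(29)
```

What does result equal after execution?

Step 1: calc(29) uses default y = 42.
Step 2: Returns 29 + 42 = 71.
Step 3: result = 71

The answer is 71.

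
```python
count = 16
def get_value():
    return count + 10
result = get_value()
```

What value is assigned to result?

Step 1: count = 16 is defined globally.
Step 2: get_value() looks up count from global scope = 16, then computes 16 + 10 = 26.
Step 3: result = 26

The answer is 26.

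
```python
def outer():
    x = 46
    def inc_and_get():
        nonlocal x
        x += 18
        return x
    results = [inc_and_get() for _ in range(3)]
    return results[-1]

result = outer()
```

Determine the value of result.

Step 1: x = 46.
Step 2: Three calls to inc_and_get(), each adding 18.
Step 3: Last value = 46 + 18 * 3 = 100

The answer is 100.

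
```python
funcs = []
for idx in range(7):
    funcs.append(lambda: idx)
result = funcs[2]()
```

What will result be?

Step 1: The loop creates 7 lambdas, all referencing the same variable idx.
Step 2: After the loop, idx = 6 (final value).
Step 3: funcs[2]() looks up idx at call time and finds 6. This is the late binding gotcha. result = 6

The answer is 6.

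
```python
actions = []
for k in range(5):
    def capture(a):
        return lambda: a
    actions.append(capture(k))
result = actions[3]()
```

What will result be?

Step 1: capture(k) creates a new scope capturing a = k at call time.
Step 2: actions[3] = capture(3), so its lambda captures a = 3.
Step 3: result = 3 (closure factory fixes late binding)

The answer is 3.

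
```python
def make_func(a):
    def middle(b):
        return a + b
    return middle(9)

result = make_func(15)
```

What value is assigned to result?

Step 1: make_func(15) passes a = 15.
Step 2: middle(9) has b = 9, reads a = 15 from enclosing.
Step 3: result = 15 + 9 = 24

The answer is 24.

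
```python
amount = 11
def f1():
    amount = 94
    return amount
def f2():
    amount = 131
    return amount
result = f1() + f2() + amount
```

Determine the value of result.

Step 1: Each function shadows global amount with its own local.
Step 2: f1() returns 94, f2() returns 131.
Step 3: Global amount = 11 is unchanged. result = 94 + 131 + 11 = 236

The answer is 236.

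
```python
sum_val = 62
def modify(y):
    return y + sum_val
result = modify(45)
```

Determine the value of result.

Step 1: sum_val = 62 is defined globally.
Step 2: modify(45) uses parameter y = 45 and looks up sum_val from global scope = 62.
Step 3: result = 45 + 62 = 107

The answer is 107.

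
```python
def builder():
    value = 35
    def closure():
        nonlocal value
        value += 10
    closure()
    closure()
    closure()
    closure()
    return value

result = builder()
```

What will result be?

Step 1: value starts at 35.
Step 2: closure() is called 4 times, each adding 10.
Step 3: value = 35 + 10 * 4 = 75

The answer is 75.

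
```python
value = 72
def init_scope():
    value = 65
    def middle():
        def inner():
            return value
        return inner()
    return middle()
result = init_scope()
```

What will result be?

Step 1: init_scope() defines value = 65. middle() and inner() have no local value.
Step 2: inner() checks local (none), enclosing middle() (none), enclosing init_scope() and finds value = 65.
Step 3: result = 65

The answer is 65.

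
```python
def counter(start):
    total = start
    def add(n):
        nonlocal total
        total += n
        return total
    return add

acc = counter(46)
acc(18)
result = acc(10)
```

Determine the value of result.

Step 1: counter(46) creates closure with total = 46.
Step 2: First acc(18): total = 46 + 18 = 64.
Step 3: Second acc(10): total = 64 + 10 = 74. result = 74

The answer is 74.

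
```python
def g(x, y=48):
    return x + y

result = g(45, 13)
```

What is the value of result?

Step 1: g(45, 13) overrides default y with 13.
Step 2: Returns 45 + 13 = 58.
Step 3: result = 58

The answer is 58.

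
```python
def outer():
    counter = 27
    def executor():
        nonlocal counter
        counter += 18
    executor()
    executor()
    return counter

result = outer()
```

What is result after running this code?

Step 1: counter starts at 27.
Step 2: executor() is called 2 times, each adding 18.
Step 3: counter = 27 + 18 * 2 = 63

The answer is 63.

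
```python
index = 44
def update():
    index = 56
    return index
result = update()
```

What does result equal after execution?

Step 1: Global index = 44.
Step 2: update() creates local index = 56, shadowing the global.
Step 3: Returns local index = 56. result = 56

The answer is 56.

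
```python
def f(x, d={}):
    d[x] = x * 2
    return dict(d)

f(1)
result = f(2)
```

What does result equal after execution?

Step 1: Mutable default dict is shared across calls.
Step 2: First call adds 1: 2. Second call adds 2: 4.
Step 3: result = {1: 2, 2: 4}

The answer is {1: 2, 2: 4}.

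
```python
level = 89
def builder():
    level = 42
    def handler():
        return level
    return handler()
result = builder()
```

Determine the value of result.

Step 1: level = 89 globally, but builder() defines level = 42 locally.
Step 2: handler() looks up level. Not in local scope, so checks enclosing scope (builder) and finds level = 42.
Step 3: result = 42

The answer is 42.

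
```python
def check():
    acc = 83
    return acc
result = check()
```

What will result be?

Step 1: check() defines acc = 83 in its local scope.
Step 2: return acc finds the local variable acc = 83.
Step 3: result = 83

The answer is 83.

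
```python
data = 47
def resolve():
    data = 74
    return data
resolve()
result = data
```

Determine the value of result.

Step 1: Global data = 47.
Step 2: resolve() creates local data = 74 (shadow, not modification).
Step 3: After resolve() returns, global data is unchanged. result = 47

The answer is 47.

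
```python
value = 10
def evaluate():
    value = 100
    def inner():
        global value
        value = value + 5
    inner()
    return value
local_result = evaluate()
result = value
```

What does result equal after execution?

Step 1: Global value = 10. evaluate() creates local value = 100.
Step 2: inner() declares global value and adds 5: global value = 10 + 5 = 15.
Step 3: evaluate() returns its local value = 100 (unaffected by inner).
Step 4: result = global value = 15

The answer is 15.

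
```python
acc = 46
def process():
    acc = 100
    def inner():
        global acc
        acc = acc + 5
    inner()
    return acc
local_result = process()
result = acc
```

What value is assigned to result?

Step 1: Global acc = 46. process() creates local acc = 100.
Step 2: inner() declares global acc and adds 5: global acc = 46 + 5 = 51.
Step 3: process() returns its local acc = 100 (unaffected by inner).
Step 4: result = global acc = 51

The answer is 51.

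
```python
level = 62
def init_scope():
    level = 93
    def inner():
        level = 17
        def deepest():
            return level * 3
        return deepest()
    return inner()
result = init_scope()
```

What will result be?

Step 1: deepest() looks up level through LEGB: not local, finds level = 17 in enclosing inner().
Step 2: Returns 17 * 3 = 51.
Step 3: result = 51

The answer is 51.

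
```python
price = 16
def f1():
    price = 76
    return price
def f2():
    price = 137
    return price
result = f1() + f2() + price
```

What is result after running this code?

Step 1: Each function shadows global price with its own local.
Step 2: f1() returns 76, f2() returns 137.
Step 3: Global price = 16 is unchanged. result = 76 + 137 + 16 = 229

The answer is 229.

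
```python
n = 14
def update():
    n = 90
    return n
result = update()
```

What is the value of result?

Step 1: Global n = 14.
Step 2: update() creates local n = 90, shadowing the global.
Step 3: Returns local n = 90. result = 90

The answer is 90.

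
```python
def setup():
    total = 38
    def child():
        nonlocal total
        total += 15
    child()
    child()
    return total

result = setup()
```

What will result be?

Step 1: total starts at 38.
Step 2: child() is called 2 times, each adding 15.
Step 3: total = 38 + 15 * 2 = 68

The answer is 68.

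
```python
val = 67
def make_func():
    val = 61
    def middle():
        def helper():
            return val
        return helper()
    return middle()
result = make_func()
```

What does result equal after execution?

Step 1: make_func() defines val = 61. middle() and helper() have no local val.
Step 2: helper() checks local (none), enclosing middle() (none), enclosing make_func() and finds val = 61.
Step 3: result = 61

The answer is 61.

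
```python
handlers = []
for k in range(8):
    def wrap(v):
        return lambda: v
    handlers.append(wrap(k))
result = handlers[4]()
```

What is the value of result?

Step 1: wrap(k) creates a new scope capturing v = k at call time.
Step 2: handlers[4] = wrap(4), so its lambda captures v = 4.
Step 3: result = 4 (closure factory fixes late binding)

The answer is 4.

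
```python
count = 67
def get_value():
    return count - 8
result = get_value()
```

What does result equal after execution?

Step 1: count = 67 is defined globally.
Step 2: get_value() looks up count from global scope = 67, then computes 67 - 8 = 59.
Step 3: result = 59

The answer is 59.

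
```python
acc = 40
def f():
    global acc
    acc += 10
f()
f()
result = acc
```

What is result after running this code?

Step 1: acc = 40.
Step 2: First f(): acc = 40 + 10 = 50.
Step 3: Second f(): acc = 50 + 10 = 60. result = 60

The answer is 60.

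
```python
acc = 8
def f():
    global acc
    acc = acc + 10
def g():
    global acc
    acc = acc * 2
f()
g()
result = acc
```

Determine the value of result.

Step 1: acc = 8.
Step 2: f() adds 10: acc = 8 + 10 = 18.
Step 3: g() doubles: acc = 18 * 2 = 36.
Step 4: result = 36

The answer is 36.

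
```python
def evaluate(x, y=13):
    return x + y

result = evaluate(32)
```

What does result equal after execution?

Step 1: evaluate(32) uses default y = 13.
Step 2: Returns 32 + 13 = 45.
Step 3: result = 45

The answer is 45.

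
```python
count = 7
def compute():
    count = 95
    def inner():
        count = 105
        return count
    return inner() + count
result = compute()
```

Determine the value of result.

Step 1: compute() has local count = 95. inner() has local count = 105.
Step 2: inner() returns its local count = 105.
Step 3: compute() returns 105 + its own count (95) = 200

The answer is 200.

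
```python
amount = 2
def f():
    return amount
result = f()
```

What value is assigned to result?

Step 1: amount = 2 is defined in the global scope.
Step 2: f() looks up amount. No local amount exists, so Python checks the global scope via LEGB rule and finds amount = 2.
Step 3: result = 2

The answer is 2.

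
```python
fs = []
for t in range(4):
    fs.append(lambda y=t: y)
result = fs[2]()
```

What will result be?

Step 1: Default argument y=t captures t's value at each iteration.
Step 2: fs[2] captured y = 2 when t was 2.
Step 3: result = 2

The answer is 2.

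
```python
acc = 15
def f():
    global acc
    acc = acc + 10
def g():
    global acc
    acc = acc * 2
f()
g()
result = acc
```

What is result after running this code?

Step 1: acc = 15.
Step 2: f() adds 10: acc = 15 + 10 = 25.
Step 3: g() doubles: acc = 25 * 2 = 50.
Step 4: result = 50

The answer is 50.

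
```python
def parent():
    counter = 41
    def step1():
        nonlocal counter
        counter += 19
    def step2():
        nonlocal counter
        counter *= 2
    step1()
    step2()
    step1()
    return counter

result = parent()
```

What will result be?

Step 1: counter = 41.
Step 2: step1(): counter = 41 + 19 = 60.
Step 3: step2(): counter = 60 * 2 = 120.
Step 4: step1(): counter = 120 + 19 = 139. result = 139

The answer is 139.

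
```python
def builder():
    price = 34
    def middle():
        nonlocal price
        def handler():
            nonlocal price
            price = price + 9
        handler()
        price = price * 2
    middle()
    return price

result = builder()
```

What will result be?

Step 1: price = 34.
Step 2: handler() adds 9: price = 34 + 9 = 43.
Step 3: middle() doubles: price = 43 * 2 = 86.
Step 4: result = 86

The answer is 86.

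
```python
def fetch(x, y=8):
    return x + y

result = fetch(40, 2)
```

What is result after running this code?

Step 1: fetch(40, 2) overrides default y with 2.
Step 2: Returns 40 + 2 = 42.
Step 3: result = 42

The answer is 42.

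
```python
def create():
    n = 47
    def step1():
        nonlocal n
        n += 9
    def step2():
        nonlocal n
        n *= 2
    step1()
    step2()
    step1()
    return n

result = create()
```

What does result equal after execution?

Step 1: n = 47.
Step 2: step1(): n = 47 + 9 = 56.
Step 3: step2(): n = 56 * 2 = 112.
Step 4: step1(): n = 112 + 9 = 121. result = 121

The answer is 121.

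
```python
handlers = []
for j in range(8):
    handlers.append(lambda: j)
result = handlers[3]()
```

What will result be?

Step 1: The loop creates 8 lambdas, all referencing the same variable j.
Step 2: After the loop, j = 7 (final value).
Step 3: handlers[3]() looks up j at call time and finds 7. This is the late binding gotcha. result = 7

The answer is 7.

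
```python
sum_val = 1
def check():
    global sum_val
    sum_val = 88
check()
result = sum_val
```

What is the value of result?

Step 1: sum_val = 1 globally.
Step 2: check() declares global sum_val and sets it to 88.
Step 3: After check(), global sum_val = 88. result = 88

The answer is 88.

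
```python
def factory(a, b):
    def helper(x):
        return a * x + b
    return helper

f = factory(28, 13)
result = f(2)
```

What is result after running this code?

Step 1: factory(28, 13) captures a = 28, b = 13.
Step 2: f(2) computes 28 * 2 + 13 = 69.
Step 3: result = 69

The answer is 69.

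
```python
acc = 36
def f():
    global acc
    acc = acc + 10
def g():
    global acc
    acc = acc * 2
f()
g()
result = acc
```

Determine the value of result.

Step 1: acc = 36.
Step 2: f() adds 10: acc = 36 + 10 = 46.
Step 3: g() doubles: acc = 46 * 2 = 92.
Step 4: result = 92

The answer is 92.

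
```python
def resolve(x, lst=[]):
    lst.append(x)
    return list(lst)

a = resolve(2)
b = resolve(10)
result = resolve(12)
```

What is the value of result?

Step 1: Default list is shared. list() creates copies for return values.
Step 2: Internal list grows: [2] -> [2, 10] -> [2, 10, 12].
Step 3: result = [2, 10, 12]

The answer is [2, 10, 12].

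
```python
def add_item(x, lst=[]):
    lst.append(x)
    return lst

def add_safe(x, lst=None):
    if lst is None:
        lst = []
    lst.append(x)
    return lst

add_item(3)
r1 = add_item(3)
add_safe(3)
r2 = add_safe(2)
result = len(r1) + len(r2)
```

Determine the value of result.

Step 1: add_item shares mutable default: after 2 calls, lst = [3, 3], len = 2.
Step 2: add_safe creates fresh list each time: r2 = [2], len = 1.
Step 3: result = 2 + 1 = 3

The answer is 3.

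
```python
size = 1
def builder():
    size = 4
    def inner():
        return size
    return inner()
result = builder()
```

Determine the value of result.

Step 1: size = 1 globally, but builder() defines size = 4 locally.
Step 2: inner() looks up size. Not in local scope, so checks enclosing scope (builder) and finds size = 4.
Step 3: result = 4

The answer is 4.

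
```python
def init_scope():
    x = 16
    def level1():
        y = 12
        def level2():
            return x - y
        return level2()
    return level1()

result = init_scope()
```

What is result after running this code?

Step 1: x = 16 in init_scope. y = 12 in level1.
Step 2: level2() reads x = 16 and y = 12 from enclosing scopes.
Step 3: result = 16 - 12 = 4

The answer is 4.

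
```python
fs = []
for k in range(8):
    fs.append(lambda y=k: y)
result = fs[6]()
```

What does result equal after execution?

Step 1: Default argument y=k captures k's value at each iteration.
Step 2: fs[6] captured y = 6 when k was 6.
Step 3: result = 6

The answer is 6.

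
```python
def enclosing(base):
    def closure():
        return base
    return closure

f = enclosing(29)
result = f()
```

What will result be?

Step 1: enclosing(29) creates closure capturing base = 29.
Step 2: f() returns the captured base = 29.
Step 3: result = 29

The answer is 29.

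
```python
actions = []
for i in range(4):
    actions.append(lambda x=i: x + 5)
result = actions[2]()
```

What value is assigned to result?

Step 1: Default argument x=i captures i's value at definition time.
Step 2: actions[2] was defined when i = 2, so x defaults to 2.
Step 3: result = 2 + 5 = 7 (default arg fixes the late binding issue)

The answer is 7.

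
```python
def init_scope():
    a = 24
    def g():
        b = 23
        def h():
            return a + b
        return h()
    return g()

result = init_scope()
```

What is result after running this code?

Step 1: init_scope() defines a = 24. g() defines b = 23.
Step 2: h() accesses both from enclosing scopes: a = 24, b = 23.
Step 3: result = 24 + 23 = 47

The answer is 47.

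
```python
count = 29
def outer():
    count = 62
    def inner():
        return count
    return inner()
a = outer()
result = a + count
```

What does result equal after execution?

Step 1: outer() has local count = 62. inner() reads from enclosing.
Step 2: outer() returns 62. Global count = 29 unchanged.
Step 3: result = 62 + 29 = 91

The answer is 91.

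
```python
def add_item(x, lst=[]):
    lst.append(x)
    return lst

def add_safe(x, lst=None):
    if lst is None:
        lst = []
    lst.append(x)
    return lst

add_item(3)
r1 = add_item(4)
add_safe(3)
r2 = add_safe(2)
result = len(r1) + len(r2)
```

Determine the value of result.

Step 1: add_item shares mutable default: after 2 calls, lst = [3, 4], len = 2.
Step 2: add_safe creates fresh list each time: r2 = [2], len = 1.
Step 3: result = 2 + 1 = 3

The answer is 3.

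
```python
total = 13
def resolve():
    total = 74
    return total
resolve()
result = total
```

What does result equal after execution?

Step 1: Global total = 13.
Step 2: resolve() creates local total = 74 (shadow, not modification).
Step 3: After resolve() returns, global total is unchanged. result = 13

The answer is 13.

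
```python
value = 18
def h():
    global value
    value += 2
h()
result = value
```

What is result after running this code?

Step 1: value = 18 globally.
Step 2: h() modifies global value: value += 2 = 20.
Step 3: result = 20

The answer is 20.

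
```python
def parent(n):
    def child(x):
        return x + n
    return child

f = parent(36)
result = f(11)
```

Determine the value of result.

Step 1: parent(36) creates a closure that captures n = 36.
Step 2: f(11) calls the closure with x = 11, returning 11 + 36 = 47.
Step 3: result = 47

The answer is 47.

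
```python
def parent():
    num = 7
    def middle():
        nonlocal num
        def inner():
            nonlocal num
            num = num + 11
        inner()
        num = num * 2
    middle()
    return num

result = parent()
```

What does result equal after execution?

Step 1: num = 7.
Step 2: inner() adds 11: num = 7 + 11 = 18.
Step 3: middle() doubles: num = 18 * 2 = 36.
Step 4: result = 36

The answer is 36.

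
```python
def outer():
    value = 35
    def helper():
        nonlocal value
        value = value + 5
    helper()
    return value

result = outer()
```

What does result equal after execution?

Step 1: outer() sets value = 35.
Step 2: helper() uses nonlocal to modify value in outer's scope: value = 35 + 5 = 40.
Step 3: outer() returns the modified value = 40

The answer is 40.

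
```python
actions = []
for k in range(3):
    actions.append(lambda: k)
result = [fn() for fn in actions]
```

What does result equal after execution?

Step 1: All 3 lambdas share the same variable k.
Step 2: After the loop, k = 2.
Step 3: Each call returns 2. result = [2, 2, 2]

The answer is [2, 2, 2].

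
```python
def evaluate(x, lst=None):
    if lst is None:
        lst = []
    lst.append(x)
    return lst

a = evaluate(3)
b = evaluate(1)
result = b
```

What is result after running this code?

Step 1: None default with guard creates a NEW list each call.
Step 2: a = [3] (fresh list). b = [1] (another fresh list).
Step 3: result = [1] (this is the fix for mutable default)

The answer is [1].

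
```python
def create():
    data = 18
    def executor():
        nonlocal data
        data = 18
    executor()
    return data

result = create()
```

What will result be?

Step 1: create() sets data = 18.
Step 2: executor() uses nonlocal to reassign data = 18.
Step 3: result = 18

The answer is 18.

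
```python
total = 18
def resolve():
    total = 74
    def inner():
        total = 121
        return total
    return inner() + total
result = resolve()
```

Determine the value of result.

Step 1: resolve() has local total = 74. inner() has local total = 121.
Step 2: inner() returns its local total = 121.
Step 3: resolve() returns 121 + its own total (74) = 195

The answer is 195.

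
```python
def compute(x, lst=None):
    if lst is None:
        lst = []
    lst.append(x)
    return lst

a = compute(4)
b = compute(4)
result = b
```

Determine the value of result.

Step 1: None default with guard creates a NEW list each call.
Step 2: a = [4] (fresh list). b = [4] (another fresh list).
Step 3: result = [4] (this is the fix for mutable default)

The answer is [4].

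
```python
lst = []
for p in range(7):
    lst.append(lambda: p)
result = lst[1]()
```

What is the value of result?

Step 1: The loop creates 7 lambdas, all referencing the same variable p.
Step 2: After the loop, p = 6 (final value).
Step 3: lst[1]() looks up p at call time and finds 6. This is the late binding gotcha. result = 6

The answer is 6.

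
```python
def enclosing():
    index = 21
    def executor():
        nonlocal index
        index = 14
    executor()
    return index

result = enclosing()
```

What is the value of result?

Step 1: enclosing() sets index = 21.
Step 2: executor() uses nonlocal to reassign index = 14.
Step 3: result = 14

The answer is 14.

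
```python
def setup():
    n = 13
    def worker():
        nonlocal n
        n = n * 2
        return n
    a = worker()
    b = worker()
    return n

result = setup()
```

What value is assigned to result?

Step 1: n starts at 13.
Step 2: First worker(): n = 13 * 2 = 26.
Step 3: Second worker(): n = 26 * 2 = 52.
Step 4: result = 52

The answer is 52.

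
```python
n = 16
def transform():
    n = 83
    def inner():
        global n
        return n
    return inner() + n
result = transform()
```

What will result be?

Step 1: Global n = 16. transform() shadows with local n = 83.
Step 2: inner() uses global keyword, so inner() returns global n = 16.
Step 3: transform() returns 16 + 83 = 99

The answer is 99.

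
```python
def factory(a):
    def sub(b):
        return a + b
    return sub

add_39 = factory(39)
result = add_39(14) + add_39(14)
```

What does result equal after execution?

Step 1: add_39 captures a = 39.
Step 2: add_39(14) = 39 + 14 = 53, called twice.
Step 3: result = 53 + 53 = 106

The answer is 106.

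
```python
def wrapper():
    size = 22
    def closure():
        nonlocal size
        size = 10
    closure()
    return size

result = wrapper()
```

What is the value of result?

Step 1: wrapper() sets size = 22.
Step 2: closure() uses nonlocal to reassign size = 10.
Step 3: result = 10

The answer is 10.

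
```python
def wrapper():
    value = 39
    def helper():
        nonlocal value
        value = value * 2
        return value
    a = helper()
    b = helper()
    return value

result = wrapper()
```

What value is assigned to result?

Step 1: value starts at 39.
Step 2: First helper(): value = 39 * 2 = 78.
Step 3: Second helper(): value = 78 * 2 = 156.
Step 4: result = 156

The answer is 156.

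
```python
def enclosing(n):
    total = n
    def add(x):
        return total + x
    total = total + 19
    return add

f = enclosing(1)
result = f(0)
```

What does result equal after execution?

Step 1: enclosing(1) sets total = 1, then total = 1 + 19 = 20.
Step 2: Closures capture by reference, so add sees total = 20.
Step 3: f(0) returns 20 + 0 = 20

The answer is 20.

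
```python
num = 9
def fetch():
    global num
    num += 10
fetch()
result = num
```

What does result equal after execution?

Step 1: num = 9 globally.
Step 2: fetch() modifies global num: num += 10 = 19.
Step 3: result = 19

The answer is 19.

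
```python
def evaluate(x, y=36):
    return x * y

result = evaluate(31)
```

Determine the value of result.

Step 1: evaluate(31) uses default y = 36.
Step 2: Returns 31 * 36 = 1116.
Step 3: result = 1116

The answer is 1116.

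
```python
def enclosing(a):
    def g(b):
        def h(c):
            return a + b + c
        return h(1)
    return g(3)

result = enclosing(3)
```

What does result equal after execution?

Step 1: a = 3, b = 3, c = 1 across three nested scopes.
Step 2: h() accesses all three via LEGB rule.
Step 3: result = 3 + 3 + 1 = 7

The answer is 7.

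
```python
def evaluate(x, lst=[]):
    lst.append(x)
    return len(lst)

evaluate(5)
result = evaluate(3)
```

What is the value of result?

Step 1: Mutable default list persists between calls.
Step 2: First call: lst = [5], len = 1. Second call: lst = [5, 3], len = 2.
Step 3: result = 2

The answer is 2.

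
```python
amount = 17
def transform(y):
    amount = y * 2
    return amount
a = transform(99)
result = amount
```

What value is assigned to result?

Step 1: Global amount = 17.
Step 2: transform(99) creates local amount = 99 * 2 = 198.
Step 3: Global amount unchanged because no global keyword. result = 17

The answer is 17.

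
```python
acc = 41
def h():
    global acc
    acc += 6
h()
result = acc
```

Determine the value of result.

Step 1: acc = 41 globally.
Step 2: h() modifies global acc: acc += 6 = 47.
Step 3: result = 47

The answer is 47.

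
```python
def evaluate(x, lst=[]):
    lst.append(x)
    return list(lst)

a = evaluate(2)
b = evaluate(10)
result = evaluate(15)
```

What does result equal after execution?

Step 1: Default list is shared. list() creates copies for return values.
Step 2: Internal list grows: [2] -> [2, 10] -> [2, 10, 15].
Step 3: result = [2, 10, 15]

The answer is [2, 10, 15].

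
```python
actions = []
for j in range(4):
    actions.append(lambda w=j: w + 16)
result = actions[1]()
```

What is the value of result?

Step 1: Default argument w=j captures j's value at definition time.
Step 2: actions[1] was defined when j = 1, so w defaults to 1.
Step 3: result = 1 + 16 = 17 (default arg fixes the late binding issue)

The answer is 17.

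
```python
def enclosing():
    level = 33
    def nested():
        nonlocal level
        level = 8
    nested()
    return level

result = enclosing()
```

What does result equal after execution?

Step 1: enclosing() sets level = 33.
Step 2: nested() uses nonlocal to reassign level = 8.
Step 3: result = 8

The answer is 8.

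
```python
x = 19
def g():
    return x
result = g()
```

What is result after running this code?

Step 1: x = 19 is defined in the global scope.
Step 2: g() looks up x. No local x exists, so Python checks the global scope via LEGB rule and finds x = 19.
Step 3: result = 19

The answer is 19.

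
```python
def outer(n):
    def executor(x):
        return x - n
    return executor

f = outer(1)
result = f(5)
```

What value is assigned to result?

Step 1: outer(1) creates a closure capturing n = 1.
Step 2: f(5) computes 5 - 1 = 4.
Step 3: result = 4

The answer is 4.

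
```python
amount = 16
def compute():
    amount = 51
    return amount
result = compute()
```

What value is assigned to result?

Step 1: Global amount = 16.
Step 2: compute() creates local amount = 51, shadowing the global.
Step 3: Returns local amount = 51. result = 51

The answer is 51.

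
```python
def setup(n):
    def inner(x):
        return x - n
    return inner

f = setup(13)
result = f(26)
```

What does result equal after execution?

Step 1: setup(13) creates a closure capturing n = 13.
Step 2: f(26) computes 26 - 13 = 13.
Step 3: result = 13

The answer is 13.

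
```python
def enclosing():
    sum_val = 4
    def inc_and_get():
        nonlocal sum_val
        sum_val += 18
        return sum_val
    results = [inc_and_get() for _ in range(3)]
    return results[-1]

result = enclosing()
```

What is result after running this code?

Step 1: sum_val = 4.
Step 2: Three calls to inc_and_get(), each adding 18.
Step 3: Last value = 4 + 18 * 3 = 58

The answer is 58.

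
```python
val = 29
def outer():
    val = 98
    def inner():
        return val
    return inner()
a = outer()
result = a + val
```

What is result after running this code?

Step 1: outer() has local val = 98. inner() reads from enclosing.
Step 2: outer() returns 98. Global val = 29 unchanged.
Step 3: result = 98 + 29 = 127

The answer is 127.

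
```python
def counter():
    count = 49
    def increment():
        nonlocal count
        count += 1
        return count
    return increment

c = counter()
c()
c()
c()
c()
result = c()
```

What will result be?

Step 1: counter() creates closure with count = 49.
Step 2: Each c() call increments count via nonlocal. After 5 calls: 49 + 5 = 54.
Step 3: result = 54

The answer is 54.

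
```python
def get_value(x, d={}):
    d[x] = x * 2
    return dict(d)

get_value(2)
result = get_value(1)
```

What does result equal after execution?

Step 1: Mutable default dict is shared across calls.
Step 2: First call adds 2: 4. Second call adds 1: 2.
Step 3: result = {2: 4, 1: 2}

The answer is {2: 4, 1: 2}.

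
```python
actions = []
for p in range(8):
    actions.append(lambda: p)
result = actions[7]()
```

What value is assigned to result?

Step 1: The loop creates 8 lambdas, all referencing the same variable p.
Step 2: After the loop, p = 7 (final value).
Step 3: actions[7]() looks up p at call time and finds 7. This is the late binding gotcha. result = 7

The answer is 7.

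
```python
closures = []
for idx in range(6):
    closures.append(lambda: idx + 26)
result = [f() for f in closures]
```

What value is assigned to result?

Step 1: All lambdas capture idx by reference. After the loop, idx = 5.
Step 2: Each call returns 5 + 26 = 31.
Step 3: result = [31, 31, 31, 31, 31, 31]

The answer is [31, 31, 31, 31, 31, 31].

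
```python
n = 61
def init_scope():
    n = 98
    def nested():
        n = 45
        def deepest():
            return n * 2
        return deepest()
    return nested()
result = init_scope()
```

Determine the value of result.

Step 1: deepest() looks up n through LEGB: not local, finds n = 45 in enclosing nested().
Step 2: Returns 45 * 2 = 90.
Step 3: result = 90

The answer is 90.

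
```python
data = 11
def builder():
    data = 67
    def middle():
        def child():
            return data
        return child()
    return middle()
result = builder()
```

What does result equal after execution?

Step 1: builder() defines data = 67. middle() and child() have no local data.
Step 2: child() checks local (none), enclosing middle() (none), enclosing builder() and finds data = 67.
Step 3: result = 67

The answer is 67.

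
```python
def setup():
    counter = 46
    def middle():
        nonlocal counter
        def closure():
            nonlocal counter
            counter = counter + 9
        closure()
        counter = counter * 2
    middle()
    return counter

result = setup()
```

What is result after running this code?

Step 1: counter = 46.
Step 2: closure() adds 9: counter = 46 + 9 = 55.
Step 3: middle() doubles: counter = 55 * 2 = 110.
Step 4: result = 110

The answer is 110.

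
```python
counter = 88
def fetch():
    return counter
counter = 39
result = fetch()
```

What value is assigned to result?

Step 1: counter is first set to 88, then reassigned to 39.
Step 2: fetch() is called after the reassignment, so it looks up the current global counter = 39.
Step 3: result = 39

The answer is 39.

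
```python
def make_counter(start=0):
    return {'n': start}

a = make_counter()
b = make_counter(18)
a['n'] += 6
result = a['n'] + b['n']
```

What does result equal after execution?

Step 1: make_counter() returns a new dict each call (immutable default 0).
Step 2: a = {'n': 0}, b = {'n': 18}.
Step 3: a['n'] += 6 = 6. result = 6 + 18 = 24

The answer is 24.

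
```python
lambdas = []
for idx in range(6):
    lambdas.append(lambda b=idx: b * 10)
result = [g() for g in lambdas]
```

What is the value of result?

Step 1: Default arg b=idx captures idx at each iteration.
Step 2: lambdas[k] has b defaulting to k, returns k * 10.
Step 3: result = [0, 10, 20, 30, 40, 50]

The answer is [0, 10, 20, 30, 40, 50].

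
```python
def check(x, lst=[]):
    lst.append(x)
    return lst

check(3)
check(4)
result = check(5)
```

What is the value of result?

Step 1: Mutable default argument gotcha! The list [] is created once.
Step 2: Each call appends to the SAME list: [3], [3, 4], [3, 4, 5].
Step 3: result = [3, 4, 5]

The answer is [3, 4, 5].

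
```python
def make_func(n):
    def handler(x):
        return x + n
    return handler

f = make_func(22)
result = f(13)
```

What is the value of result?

Step 1: make_func(22) creates a closure that captures n = 22.
Step 2: f(13) calls the closure with x = 13, returning 13 + 22 = 35.
Step 3: result = 35

The answer is 35.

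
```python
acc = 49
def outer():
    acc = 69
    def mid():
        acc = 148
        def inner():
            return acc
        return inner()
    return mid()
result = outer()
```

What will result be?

Step 1: Three levels of shadowing: global 49, outer 69, mid 148.
Step 2: inner() finds acc = 148 in enclosing mid() scope.
Step 3: result = 148

The answer is 148.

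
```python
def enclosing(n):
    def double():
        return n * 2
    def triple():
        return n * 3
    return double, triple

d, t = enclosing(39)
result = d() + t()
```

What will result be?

Step 1: Both closures capture the same n = 39.
Step 2: d() = 39 * 2 = 78, t() = 39 * 3 = 117.
Step 3: result = 78 + 117 = 195

The answer is 195.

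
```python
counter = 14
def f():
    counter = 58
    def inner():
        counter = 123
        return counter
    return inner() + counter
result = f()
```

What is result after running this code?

Step 1: f() has local counter = 58. inner() has local counter = 123.
Step 2: inner() returns its local counter = 123.
Step 3: f() returns 123 + its own counter (58) = 181

The answer is 181.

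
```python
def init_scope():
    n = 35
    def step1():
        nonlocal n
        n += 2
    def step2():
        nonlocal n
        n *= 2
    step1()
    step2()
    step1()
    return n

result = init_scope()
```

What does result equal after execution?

Step 1: n = 35.
Step 2: step1(): n = 35 + 2 = 37.
Step 3: step2(): n = 37 * 2 = 74.
Step 4: step1(): n = 74 + 2 = 76. result = 76

The answer is 76.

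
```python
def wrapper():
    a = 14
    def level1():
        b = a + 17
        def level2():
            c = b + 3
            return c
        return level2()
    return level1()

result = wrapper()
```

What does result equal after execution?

Step 1: a = 14. b = a + 17 = 31.
Step 2: c = b + 3 = 31 + 3 = 34.
Step 3: result = 34

The answer is 34.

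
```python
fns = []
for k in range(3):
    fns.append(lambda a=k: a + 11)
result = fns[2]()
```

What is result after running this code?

Step 1: Default argument a=k captures k's value at definition time.
Step 2: fns[2] was defined when k = 2, so a defaults to 2.
Step 3: result = 2 + 11 = 13 (default arg fixes the late binding issue)

The answer is 13.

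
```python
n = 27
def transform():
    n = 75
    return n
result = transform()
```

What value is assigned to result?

Step 1: Global n = 27.
Step 2: transform() creates local n = 75, shadowing the global.
Step 3: Returns local n = 75. result = 75

The answer is 75.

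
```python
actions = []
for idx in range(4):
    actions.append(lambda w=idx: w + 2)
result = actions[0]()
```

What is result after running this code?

Step 1: Default argument w=idx captures idx's value at definition time.
Step 2: actions[0] was defined when idx = 0, so w defaults to 0.
Step 3: result = 0 + 2 = 2 (default arg fixes the late binding issue)

The answer is 2.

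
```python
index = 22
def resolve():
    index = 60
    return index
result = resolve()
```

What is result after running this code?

Step 1: Global index = 22.
Step 2: resolve() creates local index = 60, shadowing the global.
Step 3: Returns local index = 60. result = 60

The answer is 60.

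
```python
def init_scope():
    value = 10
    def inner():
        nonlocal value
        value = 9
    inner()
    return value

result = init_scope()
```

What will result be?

Step 1: init_scope() sets value = 10.
Step 2: inner() uses nonlocal to reassign value = 9.
Step 3: result = 9

The answer is 9.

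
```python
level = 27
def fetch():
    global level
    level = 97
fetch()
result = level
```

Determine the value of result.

Step 1: level = 27 globally.
Step 2: fetch() declares global level and sets it to 97.
Step 3: After fetch(), global level = 97. result = 97

The answer is 97.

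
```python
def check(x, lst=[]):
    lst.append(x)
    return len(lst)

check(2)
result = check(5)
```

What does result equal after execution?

Step 1: Mutable default list persists between calls.
Step 2: First call: lst = [2], len = 1. Second call: lst = [2, 5], len = 2.
Step 3: result = 2

The answer is 2.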